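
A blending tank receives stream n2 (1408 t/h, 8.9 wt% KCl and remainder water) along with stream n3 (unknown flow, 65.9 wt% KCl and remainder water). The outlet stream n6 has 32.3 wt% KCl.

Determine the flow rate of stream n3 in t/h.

Let n3 be the unknown flow. Total out = 1408 + n3.
KCl balance: 125.31 + 0.659·n3 = 0.323·(1408 + n3)
(0.659 − 0.323)·n3 = 0.323×1408 − 125.31 = 329.47
n3 = 329.47 / 0.336 = 980.57 t/h

980.6 t/h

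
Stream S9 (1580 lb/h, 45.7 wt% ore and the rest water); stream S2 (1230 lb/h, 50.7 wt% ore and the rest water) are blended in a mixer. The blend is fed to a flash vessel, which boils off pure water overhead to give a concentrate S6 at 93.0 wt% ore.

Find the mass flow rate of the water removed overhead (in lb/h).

ore entering = 1580×0.457 + 1230×0.507 = 1345.7 lb/h.
All ore reports to S6, so S6 = 1345.7/0.930 = 1447 lb/h.
Total feed = 2810 lb/h; overhead = 2810 − 1447 = 1363 lb/h.

1363 lb/h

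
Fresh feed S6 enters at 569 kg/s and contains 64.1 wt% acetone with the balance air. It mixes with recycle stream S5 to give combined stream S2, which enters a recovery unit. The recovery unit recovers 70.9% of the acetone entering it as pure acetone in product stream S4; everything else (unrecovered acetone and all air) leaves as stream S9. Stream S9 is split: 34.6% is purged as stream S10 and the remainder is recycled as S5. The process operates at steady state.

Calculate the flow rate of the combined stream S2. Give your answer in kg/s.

air enters only via S6 and leaves only via the purge: 569×0.359 = 0.346×(air in S9), and the recovery unit passes all air, so air in S2 = air in S9 = 590.38 kg/s.
acetone in S2: m_A = 569×0.641 + (1−0.346)·(1−0.709)·m_A, so m_A = 364.73/0.8097 = 450.46 kg/s.
S2 = 450.46 + 590.38 = 1040.8 kg/s.

1041 kg/s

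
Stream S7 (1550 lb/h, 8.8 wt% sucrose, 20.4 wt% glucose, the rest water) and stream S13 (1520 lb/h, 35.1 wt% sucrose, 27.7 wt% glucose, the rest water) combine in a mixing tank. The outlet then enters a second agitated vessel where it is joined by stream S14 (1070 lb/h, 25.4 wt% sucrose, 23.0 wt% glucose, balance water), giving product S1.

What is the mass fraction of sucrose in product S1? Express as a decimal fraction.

Overall, product flow = 4140 lb/h.
sucrose in = 1550×0.088 + 1520×0.351 + 1070×0.254 = 941.7 lb/h.
sucrose fraction in S1 = 0.2275.

0.2275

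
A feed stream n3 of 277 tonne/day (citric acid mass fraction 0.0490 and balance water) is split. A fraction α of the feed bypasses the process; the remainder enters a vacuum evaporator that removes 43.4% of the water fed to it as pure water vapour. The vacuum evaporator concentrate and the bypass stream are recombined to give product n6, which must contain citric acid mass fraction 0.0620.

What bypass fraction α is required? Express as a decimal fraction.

0.492

All 277×0.049 = 13.573 tonne/day of citric acid reaches n6, so n6 = 13.573/0.062 = 218.92 tonne/day and vapour = 58.081 tonne/day.
The evaporator receives (1−α)·277 of feed at 0.951 water and removes 0.434 of that water:
0.434×0.951×(1−α)×277 = 58.081
(1−α) = 58.081/114.33 = 0.5080;  α = 0.4920.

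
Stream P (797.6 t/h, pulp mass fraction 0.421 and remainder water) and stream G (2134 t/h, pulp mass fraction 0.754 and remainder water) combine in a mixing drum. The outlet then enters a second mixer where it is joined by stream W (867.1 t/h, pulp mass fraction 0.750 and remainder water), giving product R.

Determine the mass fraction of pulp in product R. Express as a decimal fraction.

Overall, product flow = 3798.7 t/h.
pulp in = 797.6×0.421 + 2134×0.754 + 867.1×0.750 = 2595.2 t/h.
pulp fraction in R = 0.683.

0.683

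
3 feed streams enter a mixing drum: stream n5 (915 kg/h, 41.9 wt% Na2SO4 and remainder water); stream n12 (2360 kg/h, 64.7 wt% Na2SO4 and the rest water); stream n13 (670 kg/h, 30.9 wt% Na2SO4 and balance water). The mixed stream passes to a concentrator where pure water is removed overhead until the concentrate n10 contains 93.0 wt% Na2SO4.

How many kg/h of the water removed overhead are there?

Na2SO4 entering = 915×0.419 + 2360×0.647 + 670×0.309 = 2117.3 kg/h.
All Na2SO4 reports to n10, so n10 = 2117.3/0.930 = 2276.7 kg/h.
Total feed = 3945 kg/h; overhead = 3945 − 2276.7 = 1668.3 kg/h.

1668 kg/h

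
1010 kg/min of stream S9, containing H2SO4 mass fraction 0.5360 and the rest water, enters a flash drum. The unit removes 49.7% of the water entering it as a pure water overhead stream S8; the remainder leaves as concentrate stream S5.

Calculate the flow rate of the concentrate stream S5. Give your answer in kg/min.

777.1 kg/min

water entering = 1010×0.464 = 468.64 kg/min; overhead removed = 0.497×468.64 = 232.91 kg/min.
Concentrate = 1010 − 232.91 = 777.09 kg/min.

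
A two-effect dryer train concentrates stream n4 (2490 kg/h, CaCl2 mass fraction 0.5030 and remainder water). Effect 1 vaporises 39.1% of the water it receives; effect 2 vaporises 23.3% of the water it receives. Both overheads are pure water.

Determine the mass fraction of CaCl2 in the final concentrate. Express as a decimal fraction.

water in feed = 2490×0.497 = 1237.5 kg/h.
After stage 1: water left = (1−0.391)×1237.5 = 753.66; stream total = 2006.1 kg/h.
After stage 2: water left = (1−0.233)×753.66 = 578.05; final concentrate = 1830.5 kg/h.
CaCl2 fraction = 1252.5/1830.5 = 0.6842.

0.6842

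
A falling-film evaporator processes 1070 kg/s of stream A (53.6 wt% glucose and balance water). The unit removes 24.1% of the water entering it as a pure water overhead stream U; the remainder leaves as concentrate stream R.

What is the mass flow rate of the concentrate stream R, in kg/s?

water entering = 1070×0.464 = 496.48 kg/s; overhead removed = 0.241×496.48 = 119.65 kg/s.
Concentrate = 1070 − 119.65 = 950.35 kg/s.

950.3 kg/s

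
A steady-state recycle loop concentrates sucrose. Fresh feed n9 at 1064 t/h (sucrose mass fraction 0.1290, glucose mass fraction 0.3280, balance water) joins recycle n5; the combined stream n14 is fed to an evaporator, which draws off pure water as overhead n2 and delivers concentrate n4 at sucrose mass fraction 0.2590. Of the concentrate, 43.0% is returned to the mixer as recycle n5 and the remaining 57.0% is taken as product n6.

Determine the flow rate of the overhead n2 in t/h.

534.1 t/h

Overall sucrose balance (none leaves overhead): sucrose in fresh feed = sucrose in product, i.e. 1064×0.129 = (1−0.430)·n4·0.259.
n4 = 137.26/(0.259×0.570) = 929.73 t/h.
Recycle n5 = 0.430×929.73 = 399.78 t/h.
Combined feed n14 = 1064 + 399.78 = 1463.8 t/h.
Overhead n2 = n14 − n4 = 1463.8 − 929.73 = 534.05 t/h.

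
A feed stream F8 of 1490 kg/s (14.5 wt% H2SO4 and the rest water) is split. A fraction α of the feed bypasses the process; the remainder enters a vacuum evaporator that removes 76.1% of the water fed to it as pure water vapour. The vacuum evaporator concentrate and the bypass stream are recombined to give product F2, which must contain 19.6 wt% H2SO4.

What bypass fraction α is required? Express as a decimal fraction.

All 1490×0.145 = 216.05 kg/s of H2SO4 reaches F2, so F2 = 216.05/0.196 = 1102.3 kg/s and vapour = 387.7 kg/s.
The evaporator receives (1−α)·1490 of feed at 0.855 water and removes 0.761 of that water:
0.761×0.855×(1−α)×1490 = 387.7
(1−α) = 387.7/969.48 = 0.3999;  α = 0.6001.

0.600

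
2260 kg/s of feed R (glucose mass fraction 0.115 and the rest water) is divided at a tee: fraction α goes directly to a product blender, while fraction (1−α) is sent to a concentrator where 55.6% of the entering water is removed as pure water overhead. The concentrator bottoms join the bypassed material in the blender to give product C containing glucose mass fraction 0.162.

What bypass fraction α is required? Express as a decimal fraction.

0.410

All 2260×0.115 = 259.9 kg/s of glucose reaches C, so C = 259.9/0.162 = 1604.3 kg/s and vapour = 655.68 kg/s.
The evaporator receives (1−α)·2260 of feed at 0.885 water and removes 0.556 of that water:
0.556×0.885×(1−α)×2260 = 655.68
(1−α) = 655.68/1112.1 = 0.5896;  α = 0.4104.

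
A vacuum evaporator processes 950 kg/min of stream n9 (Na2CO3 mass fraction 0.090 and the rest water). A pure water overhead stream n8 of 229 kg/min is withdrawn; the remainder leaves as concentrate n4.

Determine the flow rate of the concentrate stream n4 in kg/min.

Concentrate = 950 − 229 = 721 kg/min.

721 kg/min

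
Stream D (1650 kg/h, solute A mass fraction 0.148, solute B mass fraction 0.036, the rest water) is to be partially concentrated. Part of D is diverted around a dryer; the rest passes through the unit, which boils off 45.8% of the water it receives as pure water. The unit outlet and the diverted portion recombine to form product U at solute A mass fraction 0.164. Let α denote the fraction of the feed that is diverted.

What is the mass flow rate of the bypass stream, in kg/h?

1219 kg/h

All 1650×0.148 = 244.2 kg/h of solute A reaches U, so U = 244.2/0.164 = 1489 kg/h and vapour = 160.98 kg/h.
The evaporator receives (1−α)·1650 of feed at 0.816 water and removes 0.458 of that water:
0.458×0.816×(1−α)×1650 = 160.98
(1−α) = 160.98/616.65 = 0.2610;  α = 0.7390.
Bypass flow = 0.7390×1650 = 1219.3 kg/h.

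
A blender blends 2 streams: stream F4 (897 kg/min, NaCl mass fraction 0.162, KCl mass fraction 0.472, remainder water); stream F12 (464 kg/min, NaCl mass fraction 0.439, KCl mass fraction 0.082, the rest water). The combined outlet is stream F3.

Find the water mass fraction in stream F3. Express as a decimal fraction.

0.405

Total flow out = 897 + 464 = 1361 kg/min.
water in = 897×0.366 + 464×0.479 = 550.56 kg/min.
water mass fraction in F3 = 550.56/1361 = 0.405.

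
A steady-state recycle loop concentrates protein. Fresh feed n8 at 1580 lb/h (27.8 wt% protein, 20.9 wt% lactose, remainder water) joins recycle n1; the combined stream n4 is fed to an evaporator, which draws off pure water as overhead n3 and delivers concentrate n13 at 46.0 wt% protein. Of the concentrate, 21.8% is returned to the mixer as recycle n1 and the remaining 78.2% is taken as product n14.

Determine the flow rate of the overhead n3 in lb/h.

Overall protein balance (none leaves overhead): protein in fresh feed = protein in product, i.e. 1580×0.278 = (1−0.218)·n13·0.460.
n13 = 439.24/(0.460×0.782) = 1221.1 lb/h.
Recycle n1 = 0.218×1221.1 = 266.19 lb/h.
Combined feed n4 = 1580 + 266.19 = 1846.2 lb/h.
Overhead n3 = n4 − n13 = 1846.2 − 1221.1 = 625.13 lb/h.

625.1 lb/h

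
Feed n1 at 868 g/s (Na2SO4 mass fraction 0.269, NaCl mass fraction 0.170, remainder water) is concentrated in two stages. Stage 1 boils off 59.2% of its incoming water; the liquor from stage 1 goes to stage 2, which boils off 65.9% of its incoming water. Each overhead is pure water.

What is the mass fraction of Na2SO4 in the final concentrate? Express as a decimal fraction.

0.520

water in feed = 868×0.561 = 486.95 g/s.
After stage 1: water left = (1−0.592)×486.95 = 198.67; stream total = 579.73 g/s.
After stage 2: water left = (1−0.659)×198.67 = 67.748; final concentrate = 448.8 g/s.
Na2SO4 fraction = 233.49/448.8 = 0.520.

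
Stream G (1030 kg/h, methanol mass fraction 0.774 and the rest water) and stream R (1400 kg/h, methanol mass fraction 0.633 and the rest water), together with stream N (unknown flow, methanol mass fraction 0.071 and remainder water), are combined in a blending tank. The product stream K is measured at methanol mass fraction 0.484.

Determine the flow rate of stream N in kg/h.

1228 kg/h

Let N be the unknown flow. Total out = 2430 + N.
methanol balance: 1683.4 + 0.071·N = 0.484·(2430 + N)
(0.071 − 0.484)·N = 0.484×2430 − 1683.4 = -507.3
N = -507.3 / -0.413 = 1228.3 kg/h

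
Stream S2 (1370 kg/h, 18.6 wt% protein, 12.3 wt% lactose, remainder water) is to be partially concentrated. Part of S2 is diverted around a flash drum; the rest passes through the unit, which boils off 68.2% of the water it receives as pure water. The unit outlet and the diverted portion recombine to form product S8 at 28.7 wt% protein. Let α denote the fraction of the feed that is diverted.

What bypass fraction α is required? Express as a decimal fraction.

0.253

All 1370×0.186 = 254.82 kg/h of protein reaches S8, so S8 = 254.82/0.287 = 887.87 kg/h and vapour = 482.13 kg/h.
The evaporator receives (1−α)·1370 of feed at 0.691 water and removes 0.682 of that water:
0.682×0.691×(1−α)×1370 = 482.13
(1−α) = 482.13/645.63 = 0.7468;  α = 0.2532.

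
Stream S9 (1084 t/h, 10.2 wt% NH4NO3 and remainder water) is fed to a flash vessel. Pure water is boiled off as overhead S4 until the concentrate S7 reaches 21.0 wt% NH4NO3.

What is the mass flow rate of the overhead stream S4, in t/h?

557.5 t/h

NH4NO3 is conserved: 1084×0.102 = 110.57 t/h all reports to the concentrate.
Concentrate = 110.57/(target fraction) = 526.51 t/h.
Overhead = 1084 − 526.51 = 557.49 t/h.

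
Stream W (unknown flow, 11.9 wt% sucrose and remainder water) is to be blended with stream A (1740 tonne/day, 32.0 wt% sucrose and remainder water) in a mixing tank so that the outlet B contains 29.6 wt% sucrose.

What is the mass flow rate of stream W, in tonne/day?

235.9 tonne/day

Let W be the unknown flow. Total out = 1740 + W.
sucrose balance: 556.8 + 0.119·W = 0.296·(1740 + W)
(0.119 − 0.296)·W = 0.296×1740 − 556.8 = -41.76
W = -41.76 / -0.177 = 235.93 tonne/day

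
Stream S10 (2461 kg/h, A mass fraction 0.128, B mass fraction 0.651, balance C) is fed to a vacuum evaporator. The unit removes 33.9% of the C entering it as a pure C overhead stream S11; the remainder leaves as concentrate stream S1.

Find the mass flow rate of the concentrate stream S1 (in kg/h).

C entering = 2461×0.221 = 543.88 kg/h; overhead removed = 0.339×543.88 = 184.38 kg/h.
Concentrate = 2461 − 184.38 = 2276.6 kg/h.

2277 kg/h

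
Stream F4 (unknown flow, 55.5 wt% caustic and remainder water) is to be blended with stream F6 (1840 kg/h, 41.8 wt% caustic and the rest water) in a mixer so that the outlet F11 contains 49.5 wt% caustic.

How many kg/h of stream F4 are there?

2361 kg/h

Let F4 be the unknown flow. Total out = 1840 + F4.
caustic balance: 769.12 + 0.555·F4 = 0.495·(1840 + F4)
(0.555 − 0.495)·F4 = 0.495×1840 − 769.12 = 141.68
F4 = 141.68 / 0.060 = 2361.3 kg/h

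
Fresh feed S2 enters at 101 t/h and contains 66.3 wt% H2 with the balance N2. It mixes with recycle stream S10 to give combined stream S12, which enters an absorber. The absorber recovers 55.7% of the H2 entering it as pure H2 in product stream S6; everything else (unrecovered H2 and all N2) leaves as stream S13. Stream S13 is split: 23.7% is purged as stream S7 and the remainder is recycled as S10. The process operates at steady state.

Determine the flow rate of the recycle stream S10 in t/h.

143.8 t/h

N2 enters only via S2 and leaves only via the purge: 101×0.337 = 0.237×(N2 in S13), and the absorber passes all N2, so N2 in S12 = N2 in S13 = 143.62 t/h.
H2 in S12: m_A = 101×0.663 + (1−0.237)·(1−0.557)·m_A, so m_A = 66.963/0.6620 = 101.15 t/h.
S13 = (1−0.557)×101.15 + 143.62 = 188.43 t/h.
Recycle S10 = (1−0.237)×188.43 = 143.77 t/h.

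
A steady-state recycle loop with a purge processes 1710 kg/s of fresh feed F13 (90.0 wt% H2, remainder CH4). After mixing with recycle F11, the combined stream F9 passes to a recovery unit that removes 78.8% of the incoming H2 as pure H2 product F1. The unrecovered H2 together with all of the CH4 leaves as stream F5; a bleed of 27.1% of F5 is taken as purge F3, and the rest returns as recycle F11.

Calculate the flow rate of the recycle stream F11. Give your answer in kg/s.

CH4 enters only via F13 and leaves only via the purge: 1710×0.100 = 0.271×(CH4 in F5), and the recovery unit passes all CH4, so CH4 in F9 = CH4 in F5 = 631 kg/s.
H2 in F9: m_A = 1710×0.900 + (1−0.271)·(1−0.788)·m_A, so m_A = 1539/0.8455 = 1820.3 kg/s.
F5 = (1−0.788)×1820.3 + 631 = 1016.9 kg/s.
Recycle F11 = (1−0.271)×1016.9 = 741.32 kg/s.

741.3 kg/s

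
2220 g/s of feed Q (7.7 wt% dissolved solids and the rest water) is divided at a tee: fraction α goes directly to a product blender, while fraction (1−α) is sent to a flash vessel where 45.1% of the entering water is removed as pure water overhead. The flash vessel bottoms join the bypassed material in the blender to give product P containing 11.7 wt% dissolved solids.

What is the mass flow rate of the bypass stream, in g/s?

396.7 g/s

All 2220×0.077 = 170.94 g/s of dissolved solids reaches P, so P = 170.94/0.117 = 1461 g/s and vapour = 758.97 g/s.
The evaporator receives (1−α)·2220 of feed at 0.923 water and removes 0.451 of that water:
0.451×0.923×(1−α)×2220 = 758.97
(1−α) = 758.97/924.13 = 0.8213;  α = 0.1787.
Bypass flow = 0.1787×2220 = 396.74 g/s.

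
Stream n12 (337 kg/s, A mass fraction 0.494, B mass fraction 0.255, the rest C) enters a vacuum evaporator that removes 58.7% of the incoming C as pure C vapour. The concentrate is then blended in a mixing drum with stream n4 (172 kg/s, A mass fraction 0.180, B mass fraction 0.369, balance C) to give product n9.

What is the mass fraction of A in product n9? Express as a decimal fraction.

0.430

Vapour removed = 0.587×0.251×337 = 49.653 kg/s; concentrate = 287.35 kg/s.
A reaching the mixer = 166.48 (from concentrate) + 172×0.180 = 197.44 kg/s.
Product flow = 287.35 + 172 = 459.35 kg/s; A fraction = 0.430.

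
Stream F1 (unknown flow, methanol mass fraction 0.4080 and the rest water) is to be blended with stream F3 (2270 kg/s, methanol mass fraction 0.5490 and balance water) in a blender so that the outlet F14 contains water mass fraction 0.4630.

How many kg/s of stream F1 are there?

211.2 kg/s

Let F1 be the unknown flow. Total out = 2270 + F1.
water balance: 1023.8 + 0.592·F1 = 0.463·(2270 + F1)
(0.592 − 0.463)·F1 = 0.463×2270 − 1023.8 = 27.24
F1 = 27.24 / 0.129 = 211.16 kg/s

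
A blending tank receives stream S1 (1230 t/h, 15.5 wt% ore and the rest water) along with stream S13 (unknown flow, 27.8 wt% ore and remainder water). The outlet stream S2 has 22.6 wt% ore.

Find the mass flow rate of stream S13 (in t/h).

Let S13 be the unknown flow. Total out = 1230 + S13.
ore balance: 190.65 + 0.278·S13 = 0.226·(1230 + S13)
(0.278 − 0.226)·S13 = 0.226×1230 − 190.65 = 87.33
S13 = 87.33 / 0.052 = 1679.4 t/h

1679 t/h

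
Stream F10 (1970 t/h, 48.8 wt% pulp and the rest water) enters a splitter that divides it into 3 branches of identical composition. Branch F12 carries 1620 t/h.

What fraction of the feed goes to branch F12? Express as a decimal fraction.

Fraction to F12 = 1620/1970 = 0.8223.

0.822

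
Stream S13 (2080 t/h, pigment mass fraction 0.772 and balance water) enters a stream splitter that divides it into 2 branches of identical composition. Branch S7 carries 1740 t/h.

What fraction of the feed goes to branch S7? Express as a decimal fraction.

Fraction to S7 = 1740/2080 = 0.8365.

0.837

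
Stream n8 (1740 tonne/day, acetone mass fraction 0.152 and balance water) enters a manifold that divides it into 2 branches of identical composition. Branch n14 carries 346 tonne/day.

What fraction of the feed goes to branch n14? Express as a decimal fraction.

Fraction to n14 = 346/1740 = 0.1989.

0.199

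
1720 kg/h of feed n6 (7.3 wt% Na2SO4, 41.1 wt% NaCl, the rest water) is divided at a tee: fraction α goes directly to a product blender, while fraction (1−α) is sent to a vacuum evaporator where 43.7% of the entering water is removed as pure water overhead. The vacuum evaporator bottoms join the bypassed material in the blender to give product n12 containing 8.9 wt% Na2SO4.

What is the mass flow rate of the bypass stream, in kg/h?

All 1720×0.073 = 125.56 kg/h of Na2SO4 reaches n12, so n12 = 125.56/0.089 = 1410.8 kg/h and vapour = 309.21 kg/h.
The evaporator receives (1−α)·1720 of feed at 0.516 water and removes 0.437 of that water:
0.437×0.516×(1−α)×1720 = 309.21
(1−α) = 309.21/387.85 = 0.7973;  α = 0.2027.
Bypass flow = 0.2027×1720 = 348.72 kg/h.

348.7 kg/h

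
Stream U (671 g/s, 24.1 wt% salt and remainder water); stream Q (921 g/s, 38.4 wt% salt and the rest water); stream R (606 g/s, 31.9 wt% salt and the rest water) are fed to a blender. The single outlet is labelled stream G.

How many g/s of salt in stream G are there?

708.7 g/s

salt out = salt in = 671×0.241 + 921×0.384 + 606×0.319 = 708.69 g/s.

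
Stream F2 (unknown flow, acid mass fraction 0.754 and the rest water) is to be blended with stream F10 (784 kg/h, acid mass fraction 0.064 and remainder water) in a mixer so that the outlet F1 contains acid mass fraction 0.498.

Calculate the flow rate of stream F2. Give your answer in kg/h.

1329 kg/h

Let F2 be the unknown flow. Total out = 784 + F2.
acid balance: 50.176 + 0.754·F2 = 0.498·(784 + F2)
(0.754 − 0.498)·F2 = 0.498×784 − 50.176 = 340.26
F2 = 340.26 / 0.256 = 1329.1 kg/h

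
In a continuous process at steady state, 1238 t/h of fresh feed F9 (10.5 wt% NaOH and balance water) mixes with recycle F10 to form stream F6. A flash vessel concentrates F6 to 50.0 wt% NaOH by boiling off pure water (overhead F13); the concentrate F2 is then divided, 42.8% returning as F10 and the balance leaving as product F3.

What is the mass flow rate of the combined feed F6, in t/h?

Overall NaOH balance (none leaves overhead): NaOH in fresh feed = NaOH in product, i.e. 1238×0.105 = (1−0.428)·F2·0.500.
F2 = 129.99/(0.500×0.572) = 454.51 t/h.
Recycle F10 = 0.428×454.51 = 194.53 t/h.
Combined feed F6 = 1238 + 194.53 = 1432.5 t/h.

1433 t/h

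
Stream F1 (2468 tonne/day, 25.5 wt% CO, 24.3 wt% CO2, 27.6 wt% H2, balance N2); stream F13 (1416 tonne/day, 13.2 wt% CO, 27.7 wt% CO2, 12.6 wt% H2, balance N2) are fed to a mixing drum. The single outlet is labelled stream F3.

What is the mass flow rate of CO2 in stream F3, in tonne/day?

992 tonne/day

CO2 out = CO2 in = 2468×0.243 + 1416×0.277 = 991.96 tonne/day.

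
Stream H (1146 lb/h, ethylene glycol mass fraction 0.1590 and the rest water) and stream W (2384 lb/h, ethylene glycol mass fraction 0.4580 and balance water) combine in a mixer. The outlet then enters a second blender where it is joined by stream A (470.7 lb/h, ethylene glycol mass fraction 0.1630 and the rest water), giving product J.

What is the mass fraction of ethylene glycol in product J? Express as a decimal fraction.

Overall, product flow = 4000.7 lb/h.
ethylene glycol in = 1146×0.159 + 2384×0.458 + 470.7×0.163 = 1350.8 lb/h.
ethylene glycol fraction in J = 0.3376.

0.3376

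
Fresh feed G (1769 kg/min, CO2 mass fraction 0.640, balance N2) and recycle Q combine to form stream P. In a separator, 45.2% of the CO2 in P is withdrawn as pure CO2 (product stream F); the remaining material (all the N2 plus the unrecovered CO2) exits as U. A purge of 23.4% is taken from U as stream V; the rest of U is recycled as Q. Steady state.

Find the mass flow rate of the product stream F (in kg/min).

CO2 in P: m_A = 1769×0.640 + (1−0.234)·(1−0.452)·m_A, so m_A = 1132.2/0.5802 = 1951.2 kg/min.
Product F = 0.452×1951.2 = 881.95 kg/min.

882 kg/min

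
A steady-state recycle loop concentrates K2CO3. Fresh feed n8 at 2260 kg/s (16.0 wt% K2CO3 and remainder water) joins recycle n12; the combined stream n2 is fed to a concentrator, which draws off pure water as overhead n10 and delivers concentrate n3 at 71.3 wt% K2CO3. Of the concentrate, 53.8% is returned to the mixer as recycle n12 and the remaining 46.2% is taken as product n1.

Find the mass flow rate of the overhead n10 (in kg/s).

1753 kg/s

Overall K2CO3 balance (none leaves overhead): K2CO3 in fresh feed = K2CO3 in product, i.e. 2260×0.160 = (1−0.538)·n3·0.713.
n3 = 361.6/(0.713×0.462) = 1097.7 kg/s.
Recycle n12 = 0.538×1097.7 = 590.58 kg/s.
Combined feed n2 = 2260 + 590.58 = 2850.6 kg/s.
Overhead n10 = n2 − n3 = 2850.6 − 1097.7 = 1752.8 kg/s.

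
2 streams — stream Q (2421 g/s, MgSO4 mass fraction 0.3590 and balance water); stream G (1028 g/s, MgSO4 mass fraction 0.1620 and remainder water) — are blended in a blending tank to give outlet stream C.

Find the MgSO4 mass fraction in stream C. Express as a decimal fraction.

Total flow out = 2421 + 1028 = 3449 g/s.
MgSO4 in = 2421×0.359 + 1028×0.162 = 1035.7 g/s.
MgSO4 mass fraction in C = 1035.7/3449 = 0.3003.

0.3003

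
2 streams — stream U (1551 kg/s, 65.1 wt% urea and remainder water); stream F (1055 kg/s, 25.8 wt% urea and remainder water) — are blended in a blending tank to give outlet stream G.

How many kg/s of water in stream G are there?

1324 kg/s

water out = water in = 1551×0.349 + 1055×0.742 = 1324.1 kg/s.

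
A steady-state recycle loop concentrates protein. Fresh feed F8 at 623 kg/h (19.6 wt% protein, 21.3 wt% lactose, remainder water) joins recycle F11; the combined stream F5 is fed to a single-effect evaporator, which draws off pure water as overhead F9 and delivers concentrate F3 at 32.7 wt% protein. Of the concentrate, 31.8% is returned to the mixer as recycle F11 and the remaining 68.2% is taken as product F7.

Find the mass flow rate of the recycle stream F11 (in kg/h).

Overall protein balance (none leaves overhead): protein in fresh feed = protein in product, i.e. 623×0.196 = (1−0.318)·F3·0.327.
F3 = 122.11/(0.327×0.682) = 547.54 kg/h.
Recycle F11 = 0.318×547.54 = 174.12 kg/h.

174.1 kg/h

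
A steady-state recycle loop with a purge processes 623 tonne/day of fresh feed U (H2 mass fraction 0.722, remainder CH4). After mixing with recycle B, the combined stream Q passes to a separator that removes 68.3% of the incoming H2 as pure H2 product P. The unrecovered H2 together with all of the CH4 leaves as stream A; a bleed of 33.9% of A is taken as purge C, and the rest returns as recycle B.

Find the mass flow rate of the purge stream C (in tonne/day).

CH4 enters only via U and leaves only via the purge: 623×0.278 = 0.339×(CH4 in A), and the separator passes all CH4, so CH4 in Q = CH4 in A = 510.9 tonne/day.
H2 in Q: m_A = 623×0.722 + (1−0.339)·(1−0.683)·m_A, so m_A = 449.81/0.7905 = 569.04 tonne/day.
A = (1−0.683)×569.04 + 510.9 = 691.28 tonne/day.
Purge C = 0.339×691.28 = 234.34 tonne/day.

234.3 tonne/day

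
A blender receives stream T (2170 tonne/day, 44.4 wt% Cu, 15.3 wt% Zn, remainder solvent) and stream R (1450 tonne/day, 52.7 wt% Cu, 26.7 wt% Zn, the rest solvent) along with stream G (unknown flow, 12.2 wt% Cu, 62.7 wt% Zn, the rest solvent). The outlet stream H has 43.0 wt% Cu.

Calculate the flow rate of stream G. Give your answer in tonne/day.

Let G be the unknown flow. Total out = 3620 + G.
Cu balance: 1727.6 + 0.122·G = 0.430·(3620 + G)
(0.122 − 0.430)·G = 0.430×3620 − 1727.6 = -171.03
G = -171.03 / -0.308 = 555.29 tonne/day

555.3 tonne/day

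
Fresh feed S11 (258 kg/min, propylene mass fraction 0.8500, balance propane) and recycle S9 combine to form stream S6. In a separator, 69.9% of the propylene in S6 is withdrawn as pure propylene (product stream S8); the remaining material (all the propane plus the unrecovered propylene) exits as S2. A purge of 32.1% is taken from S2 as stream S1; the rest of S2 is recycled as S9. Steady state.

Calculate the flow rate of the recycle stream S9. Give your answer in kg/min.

propane enters only via S11 and leaves only via the purge: 258×0.150 = 0.321×(propane in S2), and the separator passes all propane, so propane in S6 = propane in S2 = 120.56 kg/min.
propylene in S6: m_A = 258×0.850 + (1−0.321)·(1−0.699)·m_A, so m_A = 219.3/0.7956 = 275.63 kg/min.
S2 = (1−0.699)×275.63 + 120.56 = 203.53 kg/min.
Recycle S9 = (1−0.321)×203.53 = 138.19 kg/min.

138.2 kg/min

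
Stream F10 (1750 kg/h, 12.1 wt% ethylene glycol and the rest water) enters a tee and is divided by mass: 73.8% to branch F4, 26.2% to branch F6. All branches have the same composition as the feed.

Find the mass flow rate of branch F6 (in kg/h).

458.5 kg/h

Branch F6 flow = 0.262×1750 = 458.5 kg/h.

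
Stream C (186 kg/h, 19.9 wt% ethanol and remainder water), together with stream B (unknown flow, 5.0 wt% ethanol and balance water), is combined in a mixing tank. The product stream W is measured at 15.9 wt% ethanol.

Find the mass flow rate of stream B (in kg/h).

68.26 kg/h

Let B be the unknown flow. Total out = 186 + B.
ethanol balance: 37.014 + 0.050·B = 0.159·(186 + B)
(0.050 − 0.159)·B = 0.159×186 − 37.014 = -7.44
B = -7.44 / -0.109 = 68.257 kg/h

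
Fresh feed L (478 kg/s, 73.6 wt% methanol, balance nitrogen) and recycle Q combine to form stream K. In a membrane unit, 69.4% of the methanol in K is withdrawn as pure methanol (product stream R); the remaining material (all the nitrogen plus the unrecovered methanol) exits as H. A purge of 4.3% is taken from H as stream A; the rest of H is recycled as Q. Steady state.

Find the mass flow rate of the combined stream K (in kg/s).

nitrogen enters only via L and leaves only via the purge: 478×0.264 = 0.043×(nitrogen in H), and the membrane unit passes all nitrogen, so nitrogen in K = nitrogen in H = 2934.7 kg/s.
methanol in K: m_A = 478×0.736 + (1−0.043)·(1−0.694)·m_A, so m_A = 351.81/0.7072 = 497.5 kg/s.
K = 497.5 + 2934.7 = 3432.2 kg/s.

3432 kg/s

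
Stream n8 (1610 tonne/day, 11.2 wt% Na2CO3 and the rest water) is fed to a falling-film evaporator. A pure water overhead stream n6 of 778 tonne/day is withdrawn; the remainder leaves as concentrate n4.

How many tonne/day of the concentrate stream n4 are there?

Concentrate = 1610 − 778 = 832 tonne/day.

832 tonne/day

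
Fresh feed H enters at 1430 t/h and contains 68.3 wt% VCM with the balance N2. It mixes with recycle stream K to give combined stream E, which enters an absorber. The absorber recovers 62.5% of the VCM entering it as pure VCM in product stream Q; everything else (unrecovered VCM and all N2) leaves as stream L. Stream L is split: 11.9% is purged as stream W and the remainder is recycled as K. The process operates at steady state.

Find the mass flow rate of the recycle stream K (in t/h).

3838 t/h

N2 enters only via H and leaves only via the purge: 1430×0.317 = 0.119×(N2 in L), and the absorber passes all N2, so N2 in E = N2 in L = 3809.3 t/h.
VCM in E: m_A = 1430×0.683 + (1−0.119)·(1−0.625)·m_A, so m_A = 976.69/0.6696 = 1458.6 t/h.
L = (1−0.625)×1458.6 + 3809.3 = 4356.3 t/h.
Recycle K = (1−0.119)×4356.3 = 3837.9 t/h.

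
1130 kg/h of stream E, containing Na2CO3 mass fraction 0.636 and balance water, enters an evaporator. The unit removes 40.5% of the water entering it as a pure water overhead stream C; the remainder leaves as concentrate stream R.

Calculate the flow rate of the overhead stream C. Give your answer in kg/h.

water entering = 1130×0.364 = 411.32 kg/h; overhead removed = 0.405×411.32 = 166.58 kg/h.

166.6 kg/h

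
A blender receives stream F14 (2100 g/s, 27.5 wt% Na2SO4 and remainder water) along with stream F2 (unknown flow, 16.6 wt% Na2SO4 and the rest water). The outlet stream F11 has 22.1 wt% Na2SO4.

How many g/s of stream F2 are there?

Let F2 be the unknown flow. Total out = 2100 + F2.
Na2SO4 balance: 577.5 + 0.166·F2 = 0.221·(2100 + F2)
(0.166 − 0.221)·F2 = 0.221×2100 − 577.5 = -113.4
F2 = -113.4 / -0.055 = 2061.8 g/s

2062 g/s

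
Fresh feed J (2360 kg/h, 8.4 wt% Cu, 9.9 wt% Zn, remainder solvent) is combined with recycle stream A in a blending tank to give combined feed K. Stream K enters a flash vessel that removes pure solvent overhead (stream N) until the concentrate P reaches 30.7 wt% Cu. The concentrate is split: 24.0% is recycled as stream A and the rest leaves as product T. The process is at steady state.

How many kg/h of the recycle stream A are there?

Overall Cu balance (none leaves overhead): Cu in fresh feed = Cu in product, i.e. 2360×0.084 = (1−0.240)·P·0.307.
P = 198.24/(0.307×0.760) = 849.65 kg/h.
Recycle A = 0.240×849.65 = 203.92 kg/h.

203.9 kg/h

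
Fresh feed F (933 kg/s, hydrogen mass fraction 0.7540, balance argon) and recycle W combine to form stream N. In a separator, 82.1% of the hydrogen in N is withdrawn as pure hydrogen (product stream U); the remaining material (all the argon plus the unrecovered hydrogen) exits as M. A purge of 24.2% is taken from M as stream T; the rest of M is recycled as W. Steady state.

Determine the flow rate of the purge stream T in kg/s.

argon enters only via F and leaves only via the purge: 933×0.246 = 0.242×(argon in M), and the separator passes all argon, so argon in N = argon in M = 948.42 kg/s.
hydrogen in N: m_A = 933×0.754 + (1−0.242)·(1−0.821)·m_A, so m_A = 703.48/0.8643 = 813.92 kg/s.
M = (1−0.821)×813.92 + 948.42 = 1094.1 kg/s.
Purge T = 0.242×1094.1 = 264.78 kg/s.

264.8 kg/s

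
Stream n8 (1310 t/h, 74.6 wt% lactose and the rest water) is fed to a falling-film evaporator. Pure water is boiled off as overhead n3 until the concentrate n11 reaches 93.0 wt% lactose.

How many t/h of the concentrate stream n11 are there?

1051 t/h

lactose is conserved: 1310×0.746 = 977.26 t/h all reports to the concentrate.
Concentrate = 977.26/(target fraction) = 1050.8 t/h.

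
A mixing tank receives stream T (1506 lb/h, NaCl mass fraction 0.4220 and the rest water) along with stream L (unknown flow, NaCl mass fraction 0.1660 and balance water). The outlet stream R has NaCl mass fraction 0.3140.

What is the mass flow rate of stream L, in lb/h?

1099 lb/h

Let L be the unknown flow. Total out = 1506 + L.
NaCl balance: 635.53 + 0.166·L = 0.314·(1506 + L)
(0.166 − 0.314)·L = 0.314×1506 − 635.53 = -162.65
L = -162.65 / -0.148 = 1099 lb/h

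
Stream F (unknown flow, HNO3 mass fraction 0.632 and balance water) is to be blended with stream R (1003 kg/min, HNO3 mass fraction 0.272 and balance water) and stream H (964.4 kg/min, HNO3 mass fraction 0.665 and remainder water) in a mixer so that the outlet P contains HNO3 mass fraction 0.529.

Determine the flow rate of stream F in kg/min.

Let F be the unknown flow. Total out = 1967.4 + F.
HNO3 balance: 914.14 + 0.632·F = 0.529·(1967.4 + F)
(0.632 − 0.529)·F = 0.529×1967.4 − 914.14 = 126.61
F = 126.61 / 0.103 = 1229.2 kg/min

1229 kg/min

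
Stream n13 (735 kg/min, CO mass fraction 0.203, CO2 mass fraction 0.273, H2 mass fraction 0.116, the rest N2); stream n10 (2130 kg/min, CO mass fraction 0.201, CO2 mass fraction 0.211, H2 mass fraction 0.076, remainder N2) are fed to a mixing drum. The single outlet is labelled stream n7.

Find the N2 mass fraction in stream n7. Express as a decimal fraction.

0.485

Total flow out = 735 + 2130 = 2865 kg/min.
N2 in = 735×0.408 + 2130×0.512 = 1390.4 kg/min.
N2 mass fraction in n7 = 1390.4/2865 = 0.485.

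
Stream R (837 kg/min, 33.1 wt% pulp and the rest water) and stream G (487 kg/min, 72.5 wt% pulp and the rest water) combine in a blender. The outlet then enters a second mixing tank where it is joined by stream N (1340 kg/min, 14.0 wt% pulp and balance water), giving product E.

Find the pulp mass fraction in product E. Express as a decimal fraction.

0.307

Overall, product flow = 2664 kg/min.
pulp in = 837×0.331 + 487×0.725 + 1340×0.140 = 817.72 kg/min.
pulp fraction in E = 0.307.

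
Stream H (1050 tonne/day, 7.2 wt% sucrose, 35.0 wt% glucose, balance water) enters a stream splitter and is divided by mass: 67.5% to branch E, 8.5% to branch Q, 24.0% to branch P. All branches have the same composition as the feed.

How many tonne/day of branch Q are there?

89.25 tonne/day

Branch Q flow = 0.085×1050 = 89.25 tonne/day.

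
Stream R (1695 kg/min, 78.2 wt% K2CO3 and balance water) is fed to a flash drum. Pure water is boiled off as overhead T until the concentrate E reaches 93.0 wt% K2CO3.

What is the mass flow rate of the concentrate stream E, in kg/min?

K2CO3 is conserved: 1695×0.782 = 1325.5 kg/min all reports to the concentrate.
Concentrate = 1325.5/(target fraction) = 1425.3 kg/min.

1425 kg/min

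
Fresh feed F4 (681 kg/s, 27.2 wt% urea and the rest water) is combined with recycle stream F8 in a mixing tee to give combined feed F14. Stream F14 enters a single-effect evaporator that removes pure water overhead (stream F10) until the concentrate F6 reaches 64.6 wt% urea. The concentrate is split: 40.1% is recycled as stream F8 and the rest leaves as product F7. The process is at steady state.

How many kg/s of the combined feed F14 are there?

873 kg/s

Overall urea balance (none leaves overhead): urea in fresh feed = urea in product, i.e. 681×0.272 = (1−0.401)·F6·0.646.
F6 = 185.23/(0.646×0.599) = 478.69 kg/s.
Recycle F8 = 0.401×478.69 = 191.96 kg/s.
Combined feed F14 = 681 + 191.96 = 872.96 kg/s.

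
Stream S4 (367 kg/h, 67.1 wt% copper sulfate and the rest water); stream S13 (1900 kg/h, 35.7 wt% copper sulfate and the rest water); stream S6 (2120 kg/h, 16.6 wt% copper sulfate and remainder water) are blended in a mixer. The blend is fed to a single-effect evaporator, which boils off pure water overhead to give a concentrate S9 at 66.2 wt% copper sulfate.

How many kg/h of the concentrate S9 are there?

copper sulfate entering = 367×0.671 + 1900×0.357 + 2120×0.166 = 1276.5 kg/h.
All copper sulfate reports to S9, so S9 = 1276.5/0.662 = 1928.2 kg/h.

1928 kg/h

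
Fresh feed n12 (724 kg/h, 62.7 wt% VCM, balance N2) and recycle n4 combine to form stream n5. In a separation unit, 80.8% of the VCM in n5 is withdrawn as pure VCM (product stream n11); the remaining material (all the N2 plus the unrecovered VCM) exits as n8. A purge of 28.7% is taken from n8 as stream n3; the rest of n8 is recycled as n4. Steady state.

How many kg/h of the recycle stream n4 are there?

742.9 kg/h

N2 enters only via n12 and leaves only via the purge: 724×0.373 = 0.287×(N2 in n8), and the separation unit passes all N2, so N2 in n5 = N2 in n8 = 940.95 kg/h.
VCM in n5: m_A = 724×0.627 + (1−0.287)·(1−0.808)·m_A, so m_A = 453.95/0.8631 = 525.95 kg/h.
n8 = (1−0.808)×525.95 + 940.95 = 1041.9 kg/h.
Recycle n4 = (1−0.287)×1041.9 = 742.9 kg/h.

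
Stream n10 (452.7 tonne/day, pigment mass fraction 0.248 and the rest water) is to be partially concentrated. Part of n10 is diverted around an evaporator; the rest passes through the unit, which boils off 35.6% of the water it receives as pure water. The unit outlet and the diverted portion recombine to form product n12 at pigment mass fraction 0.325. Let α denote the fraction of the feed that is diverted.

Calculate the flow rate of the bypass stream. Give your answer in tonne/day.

52.06 tonne/day

All 452.7×0.248 = 112.27 tonne/day of pigment reaches n12, so n12 = 112.27/0.325 = 345.44 tonne/day and vapour = 107.26 tonne/day.
The evaporator receives (1−α)·452.7 of feed at 0.752 water and removes 0.356 of that water:
0.356×0.752×(1−α)×452.7 = 107.26
(1−α) = 107.26/121.19 = 0.8850;  α = 0.1150.
Bypass flow = 0.1150×452.7 = 52.064 tonne/day.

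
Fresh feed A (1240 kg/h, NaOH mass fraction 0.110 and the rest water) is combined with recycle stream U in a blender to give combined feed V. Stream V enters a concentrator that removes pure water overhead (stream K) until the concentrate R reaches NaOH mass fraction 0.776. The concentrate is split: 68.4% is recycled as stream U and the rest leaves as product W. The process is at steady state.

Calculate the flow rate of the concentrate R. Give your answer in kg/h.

556.2 kg/h

Overall NaOH balance (none leaves overhead): NaOH in fresh feed = NaOH in product, i.e. 1240×0.110 = (1−0.684)·R·0.776.
R = 136.4/(0.776×0.316) = 556.24 kg/h.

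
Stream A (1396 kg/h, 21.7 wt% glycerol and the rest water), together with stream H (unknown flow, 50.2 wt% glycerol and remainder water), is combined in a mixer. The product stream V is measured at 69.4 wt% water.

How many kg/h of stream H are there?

633.9 kg/h

Let H be the unknown flow. Total out = 1396 + H.
water balance: 1093.1 + 0.498·H = 0.694·(1396 + H)
(0.498 − 0.694)·H = 0.694×1396 − 1093.1 = -124.24
H = -124.24 / -0.196 = 633.9 kg/h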